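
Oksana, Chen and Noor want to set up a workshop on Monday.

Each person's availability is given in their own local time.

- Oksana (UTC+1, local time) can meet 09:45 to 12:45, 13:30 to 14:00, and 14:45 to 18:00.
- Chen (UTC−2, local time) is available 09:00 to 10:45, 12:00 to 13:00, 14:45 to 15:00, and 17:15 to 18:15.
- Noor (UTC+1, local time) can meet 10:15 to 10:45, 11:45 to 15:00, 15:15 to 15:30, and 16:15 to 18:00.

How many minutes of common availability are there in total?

90 minutes

Oksana → UTC: 08:45–11:45, 12:30–13:00, 13:45–17:00.
Chen → UTC: 11:00–12:45, 14:00–15:00, 16:45–17:00, 19:15–20:15.
Noor → UTC: 09:15–09:45, 10:45–14:00, 14:15–14:30, 15:15–17:00.
Oksana ∩ Chen: 11:00–11:45, 12:30–12:45, 14:00–15:00, 16:45–17:00.
Oksana ∩ Chen ∩ Noor: 11:00–11:45, 12:30–12:45, 14:15–14:30, 16:45–17:00.
Total common minutes: 45 + 15 + 15 + 15 = 90.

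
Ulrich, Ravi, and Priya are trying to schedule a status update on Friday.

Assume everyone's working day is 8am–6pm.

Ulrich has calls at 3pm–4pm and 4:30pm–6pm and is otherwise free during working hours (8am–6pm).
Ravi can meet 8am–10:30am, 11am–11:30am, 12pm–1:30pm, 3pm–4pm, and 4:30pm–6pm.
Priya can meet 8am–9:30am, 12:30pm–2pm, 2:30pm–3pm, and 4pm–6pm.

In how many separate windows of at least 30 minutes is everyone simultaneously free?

Ulrich free within 08:00–18:00: 08:00–15:00, 16:00–16:30.
Ulrich ∩ Ravi: 08:00–10:30, 11:00–11:30, 12:00–13:30.
Ulrich ∩ Ravi ∩ Priya: 08:00–09:30, 12:30–13:30.
Windows ≥ 30 min: 08:00–09:30, 12:30–13:30.
That's 2 windows.

2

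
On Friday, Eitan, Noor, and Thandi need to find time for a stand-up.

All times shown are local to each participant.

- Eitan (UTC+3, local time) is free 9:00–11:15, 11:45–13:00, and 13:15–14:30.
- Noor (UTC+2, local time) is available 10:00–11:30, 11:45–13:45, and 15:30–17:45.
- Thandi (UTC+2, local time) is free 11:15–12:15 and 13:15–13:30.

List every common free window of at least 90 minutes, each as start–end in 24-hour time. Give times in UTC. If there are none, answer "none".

Eitan → UTC: 06:00–08:15, 08:45–10:00, 10:15–11:30.
Noor → UTC: 08:00–09:30, 09:45–11:45, 13:30–15:45.
Thandi → UTC: 09:15–10:15, 11:15–11:30.
Eitan ∩ Noor: 08:00–08:15, 08:45–09:30, 09:45–10:00, 10:15–11:30.
Eitan ∩ Noor ∩ Thandi: 09:15–09:30, 09:45–10:00, 11:15–11:30.
Windows ≥ 90 min: (none).

none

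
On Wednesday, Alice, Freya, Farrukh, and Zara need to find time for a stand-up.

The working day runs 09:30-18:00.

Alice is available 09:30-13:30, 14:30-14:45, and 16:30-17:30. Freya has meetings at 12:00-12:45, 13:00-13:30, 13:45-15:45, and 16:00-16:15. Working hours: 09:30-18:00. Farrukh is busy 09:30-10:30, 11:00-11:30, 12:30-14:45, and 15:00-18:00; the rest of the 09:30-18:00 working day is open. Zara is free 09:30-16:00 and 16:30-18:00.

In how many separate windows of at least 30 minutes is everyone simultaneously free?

2

Freya free within 09:30–18:00: 09:30–12:00, 12:45–13:00, 13:30–13:45, 15:45–16:00, 16:15–18:00.
Farrukh free within 09:30–18:00: 10:30–11:00, 11:30–12:30, 14:45–15:00.
Alice ∩ Freya: 09:30–12:00, 12:45–13:00, 16:30–17:30.
Alice ∩ Freya ∩ Farrukh: 10:30–11:00, 11:30–12:00.
Alice ∩ Freya ∩ Farrukh ∩ Zara: 10:30–11:00, 11:30–12:00.
Windows ≥ 30 min: 10:30–11:00, 11:30–12:00.
That's 2 windows.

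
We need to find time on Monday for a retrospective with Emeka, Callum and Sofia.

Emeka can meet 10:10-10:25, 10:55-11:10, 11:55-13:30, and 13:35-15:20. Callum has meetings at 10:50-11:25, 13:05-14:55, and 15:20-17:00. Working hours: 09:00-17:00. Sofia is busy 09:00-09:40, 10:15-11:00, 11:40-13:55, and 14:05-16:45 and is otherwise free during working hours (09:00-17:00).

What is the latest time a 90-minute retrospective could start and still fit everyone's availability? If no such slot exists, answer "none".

none

Callum free within 09:00–17:00: 09:00–10:50, 11:25–13:05, 14:55–15:20.
Sofia free within 09:00–17:00: 09:40–10:15, 11:00–11:40, 13:55–14:05, 16:45–17:00.
Emeka ∩ Callum: 10:10–10:25, 11:55–13:05, 14:55–15:20.
Emeka ∩ Callum ∩ Sofia: 10:10–10:15.
Windows ≥ 90 min: (none).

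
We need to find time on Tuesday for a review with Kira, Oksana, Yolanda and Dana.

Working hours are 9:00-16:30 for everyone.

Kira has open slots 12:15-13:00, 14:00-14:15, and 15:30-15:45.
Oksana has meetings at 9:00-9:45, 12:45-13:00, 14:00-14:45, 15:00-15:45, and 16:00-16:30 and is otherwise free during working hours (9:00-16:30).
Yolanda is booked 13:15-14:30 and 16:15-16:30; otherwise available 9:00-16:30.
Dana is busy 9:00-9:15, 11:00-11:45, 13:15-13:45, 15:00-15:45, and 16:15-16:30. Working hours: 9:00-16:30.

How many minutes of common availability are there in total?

Oksana free within 09:00–16:30: 09:45–12:45, 13:00–14:00, 14:45–15:00, 15:45–16:00.
Yolanda free within 09:00–16:30: 09:00–13:15, 14:30–16:15.
Dana free within 09:00–16:30: 09:15–11:00, 11:45–13:15, 13:45–15:00, 15:45–16:15.
Kira ∩ Oksana: 12:15–12:45.
Kira ∩ Oksana ∩ Yolanda: 12:15–12:45.
Kira ∩ Oksana ∩ Yolanda ∩ Dana: 12:15–12:45.
Total common minutes: 30.

30 minutes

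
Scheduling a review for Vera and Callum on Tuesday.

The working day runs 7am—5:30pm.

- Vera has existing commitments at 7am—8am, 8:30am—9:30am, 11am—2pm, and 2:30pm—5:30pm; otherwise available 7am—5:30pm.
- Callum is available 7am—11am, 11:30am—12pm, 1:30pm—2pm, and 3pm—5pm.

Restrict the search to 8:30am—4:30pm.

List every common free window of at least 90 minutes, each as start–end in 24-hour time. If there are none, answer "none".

09:30–11:00

Vera free within 07:00–17:30: 08:00–08:30, 09:30–11:00, 14:00–14:30.
Vera ∩ Callum: 08:00–08:30, 09:30–11:00.
Restricted to 08:30–16:30: 09:30–11:00.
Windows ≥ 90 min: 09:30–11:00.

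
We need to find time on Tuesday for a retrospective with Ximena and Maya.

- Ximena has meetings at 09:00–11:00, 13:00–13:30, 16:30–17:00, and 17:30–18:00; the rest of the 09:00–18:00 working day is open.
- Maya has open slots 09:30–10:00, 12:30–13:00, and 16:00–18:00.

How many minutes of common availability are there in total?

90 minutes

Ximena free within 09:00–18:00: 11:00–13:00, 13:30–16:30, 17:00–17:30.
Ximena ∩ Maya: 12:30–13:00, 16:00–16:30, 17:00–17:30.
Total common minutes: 30 + 30 + 30 = 90.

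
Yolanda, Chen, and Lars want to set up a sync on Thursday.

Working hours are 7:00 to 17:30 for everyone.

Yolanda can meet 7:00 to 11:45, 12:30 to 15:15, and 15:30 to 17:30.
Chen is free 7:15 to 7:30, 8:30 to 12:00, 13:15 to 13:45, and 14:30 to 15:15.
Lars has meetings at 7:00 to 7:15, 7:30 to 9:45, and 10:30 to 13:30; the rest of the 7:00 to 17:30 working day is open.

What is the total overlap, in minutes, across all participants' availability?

Lars free within 07:00–17:30: 07:15–07:30, 09:45–10:30, 13:30–17:30.
Yolanda ∩ Chen: 07:15–07:30, 08:30–11:45, 13:15–13:45, 14:30–15:15.
Yolanda ∩ Chen ∩ Lars: 07:15–07:30, 09:45–10:30, 13:30–13:45, 14:30–15:15.
Total common minutes: 15 + 45 + 15 + 45 = 120.

120 minutes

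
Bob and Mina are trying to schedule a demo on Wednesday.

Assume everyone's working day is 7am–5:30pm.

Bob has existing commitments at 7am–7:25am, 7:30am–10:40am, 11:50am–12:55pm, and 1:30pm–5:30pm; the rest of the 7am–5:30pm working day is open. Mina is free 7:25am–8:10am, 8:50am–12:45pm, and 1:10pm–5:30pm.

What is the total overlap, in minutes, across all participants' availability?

95 minutes

Bob free within 07:00–17:30: 07:25–07:30, 10:40–11:50, 12:55–13:30.
Bob ∩ Mina: 07:25–07:30, 10:40–11:50, 13:10–13:30.
Total common minutes: 5 + 70 + 20 = 95.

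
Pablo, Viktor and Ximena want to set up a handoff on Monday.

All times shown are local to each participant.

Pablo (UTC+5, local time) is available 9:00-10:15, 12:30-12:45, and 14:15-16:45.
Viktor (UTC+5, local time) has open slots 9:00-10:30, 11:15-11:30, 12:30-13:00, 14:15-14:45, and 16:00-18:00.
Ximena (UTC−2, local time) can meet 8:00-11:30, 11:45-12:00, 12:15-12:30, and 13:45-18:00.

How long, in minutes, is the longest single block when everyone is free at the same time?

Pablo → UTC: 04:00–05:15, 07:30–07:45, 09:15–11:45.
Viktor → UTC: 04:00–05:30, 06:15–06:30, 07:30–08:00, 09:15–09:45, 11:00–13:00.
Ximena → UTC: 10:00–13:30, 13:45–14:00, 14:15–14:30, 15:45–20:00.
Pablo ∩ Viktor: 04:00–05:15, 07:30–07:45, 09:15–09:45, 11:00–11:45.
Pablo ∩ Viktor ∩ Ximena: 11:00–11:45.
Single common window of 45 minutes.

45 minutes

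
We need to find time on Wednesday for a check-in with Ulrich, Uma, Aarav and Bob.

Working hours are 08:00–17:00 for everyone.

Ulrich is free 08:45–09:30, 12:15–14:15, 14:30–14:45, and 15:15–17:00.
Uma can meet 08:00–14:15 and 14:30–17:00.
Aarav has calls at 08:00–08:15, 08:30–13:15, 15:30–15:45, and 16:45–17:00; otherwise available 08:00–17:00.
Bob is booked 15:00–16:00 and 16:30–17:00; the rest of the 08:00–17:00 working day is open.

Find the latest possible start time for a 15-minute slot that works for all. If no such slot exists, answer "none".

Aarav free within 08:00–17:00: 08:15–08:30, 13:15–15:30, 15:45–16:45.
Bob free within 08:00–17:00: 08:00–15:00, 16:00–16:30.
Ulrich ∩ Uma: 08:45–09:30, 12:15–14:15, 14:30–14:45, 15:15–17:00.
Ulrich ∩ Uma ∩ Aarav: 13:15–14:15, 14:30–14:45, 15:15–15:30, 15:45–16:45.
Ulrich ∩ Uma ∩ Aarav ∩ Bob: 13:15–14:15, 14:30–14:45, 16:00–16:30.
Windows ≥ 15 min: 13:15–14:15, 14:30–14:45, 16:00–16:30.
Latest start in the last window 16:00–16:30 is 16:30 − 15 min = 16:15.

16:15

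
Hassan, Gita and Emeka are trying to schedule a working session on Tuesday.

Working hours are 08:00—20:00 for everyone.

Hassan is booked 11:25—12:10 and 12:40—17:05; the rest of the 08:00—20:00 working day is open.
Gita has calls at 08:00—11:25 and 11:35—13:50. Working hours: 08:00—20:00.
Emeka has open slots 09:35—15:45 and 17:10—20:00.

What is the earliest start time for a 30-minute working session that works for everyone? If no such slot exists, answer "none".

Hassan free within 08:00–20:00: 08:00–11:25, 12:10–12:40, 17:05–20:00.
Gita free within 08:00–20:00: 11:25–11:35, 13:50–20:00.
Hassan ∩ Gita: 17:05–20:00.
Hassan ∩ Gita ∩ Emeka: 17:10–20:00.
Windows ≥ 30 min: 17:10–20:00.
Earliest such window starts at 17:10.

17:10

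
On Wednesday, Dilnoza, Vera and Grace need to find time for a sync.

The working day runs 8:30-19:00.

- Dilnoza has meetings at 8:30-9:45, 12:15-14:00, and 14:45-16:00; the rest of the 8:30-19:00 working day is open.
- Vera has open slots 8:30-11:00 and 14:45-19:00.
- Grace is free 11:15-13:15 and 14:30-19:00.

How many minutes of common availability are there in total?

Dilnoza free within 08:30–19:00: 09:45–12:15, 14:00–14:45, 16:00–19:00.
Dilnoza ∩ Vera: 09:45–11:00, 16:00–19:00.
Dilnoza ∩ Vera ∩ Grace: 16:00–19:00.
Total common minutes: 180.

180 minutes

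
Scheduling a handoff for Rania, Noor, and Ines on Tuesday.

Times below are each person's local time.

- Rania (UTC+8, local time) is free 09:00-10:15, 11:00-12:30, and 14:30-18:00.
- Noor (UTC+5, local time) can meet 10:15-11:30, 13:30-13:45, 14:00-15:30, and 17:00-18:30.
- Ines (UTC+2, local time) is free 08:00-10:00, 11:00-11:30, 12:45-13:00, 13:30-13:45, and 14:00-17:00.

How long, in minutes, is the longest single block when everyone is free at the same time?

30 minutes

Rania → UTC: 01:00–02:15, 03:00–04:30, 06:30–10:00.
Noor → UTC: 05:15–06:30, 08:30–08:45, 09:00–10:30, 12:00–13:30.
Ines → UTC: 06:00–08:00, 09:00–09:30, 10:45–11:00, 11:30–11:45, 12:00–15:00.
Rania ∩ Noor: 08:30–08:45, 09:00–10:00.
Rania ∩ Noor ∩ Ines: 09:00–09:30.
Single common window of 30 minutes.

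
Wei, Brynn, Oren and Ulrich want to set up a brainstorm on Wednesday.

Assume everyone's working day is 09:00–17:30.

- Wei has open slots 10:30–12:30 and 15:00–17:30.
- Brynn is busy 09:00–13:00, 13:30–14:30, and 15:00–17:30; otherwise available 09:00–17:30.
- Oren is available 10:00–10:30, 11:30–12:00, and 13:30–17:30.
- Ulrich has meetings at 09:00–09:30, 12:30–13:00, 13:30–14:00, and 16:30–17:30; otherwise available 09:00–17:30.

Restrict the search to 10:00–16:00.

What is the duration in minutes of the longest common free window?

0 minutes

Brynn free within 09:00–17:30: 13:00–13:30, 14:30–15:00.
Ulrich free within 09:00–17:30: 09:30–12:30, 13:00–13:30, 14:00–16:30.
Wei ∩ Brynn: (none).
Wei ∩ Brynn ∩ Oren: (none).
Wei ∩ Brynn ∩ Oren ∩ Ulrich: (none).
Restricted to 10:00–16:00: (none).
No common window.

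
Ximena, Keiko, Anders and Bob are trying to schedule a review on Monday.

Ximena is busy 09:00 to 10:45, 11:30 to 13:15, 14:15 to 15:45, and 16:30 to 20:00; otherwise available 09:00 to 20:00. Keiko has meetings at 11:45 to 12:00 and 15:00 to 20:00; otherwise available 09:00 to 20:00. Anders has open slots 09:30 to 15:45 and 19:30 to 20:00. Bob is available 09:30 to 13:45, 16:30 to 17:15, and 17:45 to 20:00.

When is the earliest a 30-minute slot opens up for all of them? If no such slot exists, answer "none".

10:45

Ximena free within 09:00–20:00: 10:45–11:30, 13:15–14:15, 15:45–16:30.
Keiko free within 09:00–20:00: 09:00–11:45, 12:00–15:00.
Ximena ∩ Keiko: 10:45–11:30, 13:15–14:15.
Ximena ∩ Keiko ∩ Anders: 10:45–11:30, 13:15–14:15.
Ximena ∩ Keiko ∩ Anders ∩ Bob: 10:45–11:30, 13:15–13:45.
Windows ≥ 30 min: 10:45–11:30, 13:15–13:45.
Earliest such window starts at 10:45.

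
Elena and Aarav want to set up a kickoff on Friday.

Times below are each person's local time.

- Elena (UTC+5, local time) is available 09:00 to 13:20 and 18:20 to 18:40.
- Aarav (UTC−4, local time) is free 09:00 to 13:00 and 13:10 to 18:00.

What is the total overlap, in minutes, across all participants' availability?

20 minutes

Elena → UTC: 04:00–08:20, 13:20–13:40.
Aarav → UTC: 13:00–17:00, 17:10–22:00.
Elena ∩ Aarav: 13:20–13:40.
Total common minutes: 20.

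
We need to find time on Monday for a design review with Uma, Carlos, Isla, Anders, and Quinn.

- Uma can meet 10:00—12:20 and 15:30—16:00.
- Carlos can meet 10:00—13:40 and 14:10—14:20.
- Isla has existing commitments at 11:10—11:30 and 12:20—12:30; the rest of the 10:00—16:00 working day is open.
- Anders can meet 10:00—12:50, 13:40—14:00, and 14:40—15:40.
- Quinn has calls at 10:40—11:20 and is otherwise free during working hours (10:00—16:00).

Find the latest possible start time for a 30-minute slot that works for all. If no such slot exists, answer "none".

Isla free within 10:00–16:00: 10:00–11:10, 11:30–12:20, 12:30–16:00.
Quinn free within 10:00–16:00: 10:00–10:40, 11:20–16:00.
Uma ∩ Carlos: 10:00–12:20.
Uma ∩ Carlos ∩ Isla: 10:00–11:10, 11:30–12:20.
Uma ∩ Carlos ∩ Isla ∩ Anders: 10:00–11:10, 11:30–12:20.
Uma ∩ Carlos ∩ Isla ∩ Anders ∩ Quinn: 10:00–10:40, 11:30–12:20.
Windows ≥ 30 min: 10:00–10:40, 11:30–12:20.
Latest start in the last window 11:30–12:20 is 12:20 − 30 min = 11:50.

11:50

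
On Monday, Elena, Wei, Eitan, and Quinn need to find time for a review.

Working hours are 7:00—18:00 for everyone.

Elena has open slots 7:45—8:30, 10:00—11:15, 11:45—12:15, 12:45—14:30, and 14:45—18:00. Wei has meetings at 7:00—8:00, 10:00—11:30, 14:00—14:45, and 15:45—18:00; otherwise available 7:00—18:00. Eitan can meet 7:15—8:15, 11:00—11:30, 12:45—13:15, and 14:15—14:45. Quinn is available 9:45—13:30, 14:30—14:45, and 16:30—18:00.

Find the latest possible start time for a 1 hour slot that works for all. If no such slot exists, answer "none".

none

Wei free within 07:00–18:00: 08:00–10:00, 11:30–14:00, 14:45–15:45.
Elena ∩ Wei: 08:00–08:30, 11:45–12:15, 12:45–14:00, 14:45–15:45.
Elena ∩ Wei ∩ Eitan: 08:00–08:15, 12:45–13:15.
Elena ∩ Wei ∩ Eitan ∩ Quinn: 12:45–13:15.
Windows ≥ 60 min: (none).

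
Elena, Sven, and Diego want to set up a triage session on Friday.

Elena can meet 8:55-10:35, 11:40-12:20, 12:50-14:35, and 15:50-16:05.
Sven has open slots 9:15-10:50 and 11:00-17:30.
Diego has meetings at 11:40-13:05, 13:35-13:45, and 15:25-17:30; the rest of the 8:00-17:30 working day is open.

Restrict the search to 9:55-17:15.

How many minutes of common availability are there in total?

120 minutes

Diego free within 08:00–17:30: 08:00–11:40, 13:05–13:35, 13:45–15:25.
Elena ∩ Sven: 09:15–10:35, 11:40–12:20, 12:50–14:35, 15:50–16:05.
Elena ∩ Sven ∩ Diego: 09:15–10:35, 13:05–13:35, 13:45–14:35.
Restricted to 09:55–17:15: 09:55–10:35, 13:05–13:35, 13:45–14:35.
Total common minutes: 40 + 30 + 50 = 120.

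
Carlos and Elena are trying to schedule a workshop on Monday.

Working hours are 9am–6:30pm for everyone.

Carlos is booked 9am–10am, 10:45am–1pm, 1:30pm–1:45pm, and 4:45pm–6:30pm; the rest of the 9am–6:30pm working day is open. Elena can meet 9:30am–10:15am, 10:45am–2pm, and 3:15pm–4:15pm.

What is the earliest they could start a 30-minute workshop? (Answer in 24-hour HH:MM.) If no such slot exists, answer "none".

13:00

Carlos free within 09:00–18:30: 10:00–10:45, 13:00–13:30, 13:45–16:45.
Carlos ∩ Elena: 10:00–10:15, 13:00–13:30, 13:45–14:00, 15:15–16:15.
Windows ≥ 30 min: 13:00–13:30, 15:15–16:15.
Earliest such window starts at 13:00.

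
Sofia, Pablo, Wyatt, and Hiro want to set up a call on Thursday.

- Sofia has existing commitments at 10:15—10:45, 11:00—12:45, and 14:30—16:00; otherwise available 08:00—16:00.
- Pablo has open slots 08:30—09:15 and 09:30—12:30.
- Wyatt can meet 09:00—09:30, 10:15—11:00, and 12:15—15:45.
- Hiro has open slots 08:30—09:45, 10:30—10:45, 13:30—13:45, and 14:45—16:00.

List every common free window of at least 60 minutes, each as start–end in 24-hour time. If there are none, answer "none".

none

Sofia free within 08:00–16:00: 08:00–10:15, 10:45–11:00, 12:45–14:30.
Sofia ∩ Pablo: 08:30–09:15, 09:30–10:15, 10:45–11:00.
Sofia ∩ Pablo ∩ Wyatt: 09:00–09:15, 10:45–11:00.
Sofia ∩ Pablo ∩ Wyatt ∩ Hiro: 09:00–09:15.
Windows ≥ 60 min: (none).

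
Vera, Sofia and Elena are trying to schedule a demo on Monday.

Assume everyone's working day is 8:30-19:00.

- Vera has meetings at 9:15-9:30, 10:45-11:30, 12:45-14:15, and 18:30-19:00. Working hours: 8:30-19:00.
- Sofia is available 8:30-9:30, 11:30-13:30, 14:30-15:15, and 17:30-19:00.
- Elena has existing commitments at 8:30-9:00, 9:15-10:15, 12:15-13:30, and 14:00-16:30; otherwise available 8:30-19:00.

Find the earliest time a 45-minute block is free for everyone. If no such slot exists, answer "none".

11:30

Vera free within 08:30–19:00: 08:30–09:15, 09:30–10:45, 11:30–12:45, 14:15–18:30.
Elena free within 08:30–19:00: 09:00–09:15, 10:15–12:15, 13:30–14:00, 16:30–19:00.
Vera ∩ Sofia: 08:30–09:15, 11:30–12:45, 14:30–15:15, 17:30–18:30.
Vera ∩ Sofia ∩ Elena: 09:00–09:15, 11:30–12:15, 17:30–18:30.
Windows ≥ 45 min: 11:30–12:15, 17:30–18:30.
Earliest such window starts at 11:30.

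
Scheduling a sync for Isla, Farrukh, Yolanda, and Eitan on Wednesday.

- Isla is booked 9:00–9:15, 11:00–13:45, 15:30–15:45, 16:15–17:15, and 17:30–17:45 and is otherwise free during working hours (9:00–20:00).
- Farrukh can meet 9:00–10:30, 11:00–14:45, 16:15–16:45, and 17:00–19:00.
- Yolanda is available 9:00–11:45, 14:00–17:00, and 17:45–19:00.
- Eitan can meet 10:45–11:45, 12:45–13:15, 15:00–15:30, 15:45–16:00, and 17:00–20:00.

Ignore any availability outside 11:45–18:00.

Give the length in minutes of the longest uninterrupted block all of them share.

15 minutes

Isla free within 09:00–20:00: 09:15–11:00, 13:45–15:30, 15:45–16:15, 17:15–17:30, 17:45–20:00.
Isla ∩ Farrukh: 09:15–10:30, 13:45–14:45, 17:15–17:30, 17:45–19:00.
Isla ∩ Farrukh ∩ Yolanda: 09:15–10:30, 14:00–14:45, 17:45–19:00.
Isla ∩ Farrukh ∩ Yolanda ∩ Eitan: 17:45–19:00.
Restricted to 11:45–18:00: 17:45–18:00.
Single common window of 15 minutes.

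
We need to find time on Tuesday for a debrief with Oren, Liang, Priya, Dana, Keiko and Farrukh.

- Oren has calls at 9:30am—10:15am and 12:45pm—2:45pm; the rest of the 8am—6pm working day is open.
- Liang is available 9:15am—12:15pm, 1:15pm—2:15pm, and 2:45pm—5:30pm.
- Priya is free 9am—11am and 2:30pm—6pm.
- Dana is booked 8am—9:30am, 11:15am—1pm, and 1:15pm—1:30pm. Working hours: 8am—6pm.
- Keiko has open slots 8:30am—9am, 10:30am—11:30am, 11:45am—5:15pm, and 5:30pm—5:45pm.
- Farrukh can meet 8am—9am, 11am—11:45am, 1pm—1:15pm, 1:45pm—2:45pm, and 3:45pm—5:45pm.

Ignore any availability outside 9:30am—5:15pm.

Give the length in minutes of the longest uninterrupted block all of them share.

Oren free within 08:00–18:00: 08:00–09:30, 10:15–12:45, 14:45–18:00.
Dana free within 08:00–18:00: 09:30–11:15, 13:00–13:15, 13:30–18:00.
Oren ∩ Liang: 09:15–09:30, 10:15–12:15, 14:45–17:30.
Oren ∩ Liang ∩ Priya: 09:15–09:30, 10:15–11:00, 14:45–17:30.
Oren ∩ Liang ∩ Priya ∩ Dana: 10:15–11:00, 14:45–17:30.
Oren ∩ Liang ∩ Priya ∩ Dana ∩ Keiko: 10:30–11:00, 14:45–17:15.
Oren ∩ Liang ∩ Priya ∩ Dana ∩ Keiko ∩ Farrukh: 15:45–17:15.
Restricted to 09:30–17:15: 15:45–17:15.
Single common window of 90 minutes.

90 minutes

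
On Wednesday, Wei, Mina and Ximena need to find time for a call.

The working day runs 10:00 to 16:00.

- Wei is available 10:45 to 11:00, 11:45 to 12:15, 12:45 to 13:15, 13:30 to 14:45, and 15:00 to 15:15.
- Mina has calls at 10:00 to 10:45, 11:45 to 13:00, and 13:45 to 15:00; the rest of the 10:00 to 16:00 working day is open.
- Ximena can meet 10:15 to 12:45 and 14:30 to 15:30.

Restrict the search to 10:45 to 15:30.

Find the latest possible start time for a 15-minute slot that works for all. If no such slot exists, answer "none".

Mina free within 10:00–16:00: 10:45–11:45, 13:00–13:45, 15:00–16:00.
Wei ∩ Mina: 10:45–11:00, 13:00–13:15, 13:30–13:45, 15:00–15:15.
Wei ∩ Mina ∩ Ximena: 10:45–11:00, 15:00–15:15.
Restricted to 10:45–15:30: 10:45–11:00, 15:00–15:15.
Windows ≥ 15 min: 10:45–11:00, 15:00–15:15.
Latest start in the last window 15:00–15:15 is 15:15 − 15 min = 15:00.

15:00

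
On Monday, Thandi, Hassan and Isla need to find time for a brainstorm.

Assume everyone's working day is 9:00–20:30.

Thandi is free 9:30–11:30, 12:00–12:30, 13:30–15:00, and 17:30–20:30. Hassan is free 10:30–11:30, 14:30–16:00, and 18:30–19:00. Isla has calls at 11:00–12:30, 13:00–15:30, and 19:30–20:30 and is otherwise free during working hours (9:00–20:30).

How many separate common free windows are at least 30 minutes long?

2

Isla free within 09:00–20:30: 09:00–11:00, 12:30–13:00, 15:30–19:30.
Thandi ∩ Hassan: 10:30–11:30, 14:30–15:00, 18:30–19:00.
Thandi ∩ Hassan ∩ Isla: 10:30–11:00, 18:30–19:00.
Windows ≥ 30 min: 10:30–11:00, 18:30–19:00.
That's 2 windows.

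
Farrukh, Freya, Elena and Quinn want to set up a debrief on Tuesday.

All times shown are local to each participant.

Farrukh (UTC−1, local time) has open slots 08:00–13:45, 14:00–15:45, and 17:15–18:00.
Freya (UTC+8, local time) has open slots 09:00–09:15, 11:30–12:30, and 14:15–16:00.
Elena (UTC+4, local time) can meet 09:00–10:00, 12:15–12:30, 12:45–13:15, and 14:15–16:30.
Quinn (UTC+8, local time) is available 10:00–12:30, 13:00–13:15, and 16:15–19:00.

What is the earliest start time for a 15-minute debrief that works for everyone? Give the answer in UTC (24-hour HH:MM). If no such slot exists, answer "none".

Farrukh → UTC: 09:00–14:45, 15:00–16:45, 18:15–19:00.
Freya → UTC: 01:00–01:15, 03:30–04:30, 06:15–08:00.
Elena → UTC: 05:00–06:00, 08:15–08:30, 08:45–09:15, 10:15–12:30.
Quinn → UTC: 02:00–04:30, 05:00–05:15, 08:15–11:00.
Farrukh ∩ Freya: (none).
Farrukh ∩ Freya ∩ Elena: (none).
Farrukh ∩ Freya ∩ Elena ∩ Quinn: (none).
Windows ≥ 15 min: (none).

none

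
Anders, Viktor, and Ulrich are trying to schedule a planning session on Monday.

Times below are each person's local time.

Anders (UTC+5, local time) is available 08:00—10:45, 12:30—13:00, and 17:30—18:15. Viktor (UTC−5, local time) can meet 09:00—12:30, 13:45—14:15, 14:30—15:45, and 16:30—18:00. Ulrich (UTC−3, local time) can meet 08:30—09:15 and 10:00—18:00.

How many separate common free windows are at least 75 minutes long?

0

Anders → UTC: 03:00–05:45, 07:30–08:00, 12:30–13:15.
Viktor → UTC: 14:00–17:30, 18:45–19:15, 19:30–20:45, 21:30–23:00.
Ulrich → UTC: 11:30–12:15, 13:00–21:00.
Anders ∩ Viktor: (none).
Anders ∩ Viktor ∩ Ulrich: (none).
Windows ≥ 75 min: (none).
That's 0 windows.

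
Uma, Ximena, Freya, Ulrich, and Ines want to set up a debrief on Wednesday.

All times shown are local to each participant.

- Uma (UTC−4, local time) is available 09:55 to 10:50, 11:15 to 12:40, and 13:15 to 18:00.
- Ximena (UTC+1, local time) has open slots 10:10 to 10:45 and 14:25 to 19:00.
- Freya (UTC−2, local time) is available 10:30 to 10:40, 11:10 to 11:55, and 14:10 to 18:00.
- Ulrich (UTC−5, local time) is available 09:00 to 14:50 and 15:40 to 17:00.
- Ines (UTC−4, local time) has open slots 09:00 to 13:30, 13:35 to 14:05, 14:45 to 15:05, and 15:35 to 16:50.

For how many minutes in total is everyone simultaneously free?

Uma → UTC: 13:55–14:50, 15:15–16:40, 17:15–22:00.
Ximena → UTC: 09:10–09:45, 13:25–18:00.
Freya → UTC: 12:30–12:40, 13:10–13:55, 16:10–20:00.
Ulrich → UTC: 14:00–19:50, 20:40–22:00.
Ines → UTC: 13:00–17:30, 17:35–18:05, 18:45–19:05, 19:35–20:50.
Uma ∩ Ximena: 13:55–14:50, 15:15–16:40, 17:15–18:00.
Uma ∩ Ximena ∩ Freya: 16:10–16:40, 17:15–18:00.
Uma ∩ Ximena ∩ Freya ∩ Ulrich: 16:10–16:40, 17:15–18:00.
Uma ∩ Ximena ∩ Freya ∩ Ulrich ∩ Ines: 16:10–16:40, 17:15–17:30, 17:35–18:00.
Total common minutes: 30 + 15 + 25 = 70.

70 minutes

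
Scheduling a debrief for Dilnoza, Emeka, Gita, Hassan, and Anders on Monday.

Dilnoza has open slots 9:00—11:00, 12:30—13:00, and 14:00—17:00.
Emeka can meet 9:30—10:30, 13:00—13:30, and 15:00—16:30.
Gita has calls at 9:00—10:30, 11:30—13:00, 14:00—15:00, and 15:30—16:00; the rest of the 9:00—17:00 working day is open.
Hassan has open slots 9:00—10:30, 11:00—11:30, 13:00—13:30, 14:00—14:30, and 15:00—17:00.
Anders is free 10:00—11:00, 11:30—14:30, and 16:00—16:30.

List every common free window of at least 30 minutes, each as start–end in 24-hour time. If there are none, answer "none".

Gita free within 09:00–17:00: 10:30–11:30, 13:00–14:00, 15:00–15:30, 16:00–17:00.
Dilnoza ∩ Emeka: 09:30–10:30, 15:00–16:30.
Dilnoza ∩ Emeka ∩ Gita: 15:00–15:30, 16:00–16:30.
Dilnoza ∩ Emeka ∩ Gita ∩ Hassan: 15:00–15:30, 16:00–16:30.
Dilnoza ∩ Emeka ∩ Gita ∩ Hassan ∩ Anders: 16:00–16:30.
Windows ≥ 30 min: 16:00–16:30.

16:00–16:30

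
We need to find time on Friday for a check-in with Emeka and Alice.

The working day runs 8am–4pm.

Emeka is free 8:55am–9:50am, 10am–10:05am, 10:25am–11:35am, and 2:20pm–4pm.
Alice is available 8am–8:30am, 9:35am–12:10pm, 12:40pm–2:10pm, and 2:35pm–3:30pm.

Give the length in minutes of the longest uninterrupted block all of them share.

Emeka ∩ Alice: 09:35–09:50, 10:00–10:05, 10:25–11:35, 14:35–15:30.
Common window lengths: 15, 5, 70, 55 min; longest is 70.

70 minutes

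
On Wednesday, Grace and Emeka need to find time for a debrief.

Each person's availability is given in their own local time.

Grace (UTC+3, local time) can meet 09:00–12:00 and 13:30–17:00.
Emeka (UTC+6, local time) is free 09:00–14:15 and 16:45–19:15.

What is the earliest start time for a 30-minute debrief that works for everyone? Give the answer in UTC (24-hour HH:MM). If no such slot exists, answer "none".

Grace → UTC: 06:00–09:00, 10:30–14:00.
Emeka → UTC: 03:00–08:15, 10:45–13:15.
Grace ∩ Emeka: 06:00–08:15, 10:45–13:15.
Windows ≥ 30 min: 06:00–08:15, 10:45–13:15.
Earliest such window starts at 06:00.

06:00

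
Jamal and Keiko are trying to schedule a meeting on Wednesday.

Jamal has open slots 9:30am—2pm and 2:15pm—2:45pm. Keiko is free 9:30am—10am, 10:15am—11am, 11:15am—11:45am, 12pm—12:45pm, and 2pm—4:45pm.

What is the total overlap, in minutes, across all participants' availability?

180 minutes

Jamal ∩ Keiko: 09:30–10:00, 10:15–11:00, 11:15–11:45, 12:00–12:45, 14:15–14:45.
Total common minutes: 30 + 45 + 30 + 45 + 30 = 180.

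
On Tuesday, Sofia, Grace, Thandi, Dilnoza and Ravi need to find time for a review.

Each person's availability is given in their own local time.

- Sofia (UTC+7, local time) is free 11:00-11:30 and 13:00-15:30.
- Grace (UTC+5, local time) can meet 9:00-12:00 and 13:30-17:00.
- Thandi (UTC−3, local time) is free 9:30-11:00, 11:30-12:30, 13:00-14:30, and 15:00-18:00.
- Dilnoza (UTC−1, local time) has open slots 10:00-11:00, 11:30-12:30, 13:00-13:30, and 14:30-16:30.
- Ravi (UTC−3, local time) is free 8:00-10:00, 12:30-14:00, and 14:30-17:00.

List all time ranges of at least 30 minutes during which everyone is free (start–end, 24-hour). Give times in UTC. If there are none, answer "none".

Sofia → UTC: 04:00–04:30, 06:00–08:30.
Grace → UTC: 04:00–07:00, 08:30–12:00.
Thandi → UTC: 12:30–14:00, 14:30–15:30, 16:00–17:30, 18:00–21:00.
Dilnoza → UTC: 11:00–12:00, 12:30–13:30, 14:00–14:30, 15:30–17:30.
Ravi → UTC: 11:00–13:00, 15:30–17:00, 17:30–20:00.
Sofia ∩ Grace: 04:00–04:30, 06:00–07:00.
Sofia ∩ Grace ∩ Thandi: (none).
Sofia ∩ Grace ∩ Thandi ∩ Dilnoza: (none).
Sofia ∩ Grace ∩ Thandi ∩ Dilnoza ∩ Ravi: (none).
Windows ≥ 30 min: (none).

none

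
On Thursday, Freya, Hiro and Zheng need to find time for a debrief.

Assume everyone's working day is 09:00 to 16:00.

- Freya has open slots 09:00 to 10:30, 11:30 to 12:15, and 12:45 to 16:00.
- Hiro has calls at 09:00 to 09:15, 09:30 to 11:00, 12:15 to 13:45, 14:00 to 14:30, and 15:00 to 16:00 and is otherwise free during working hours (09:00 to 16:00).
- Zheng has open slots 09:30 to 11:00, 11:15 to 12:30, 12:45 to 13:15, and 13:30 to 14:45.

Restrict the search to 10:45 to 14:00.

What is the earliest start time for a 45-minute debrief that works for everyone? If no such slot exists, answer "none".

Hiro free within 09:00–16:00: 09:15–09:30, 11:00–12:15, 13:45–14:00, 14:30–15:00.
Freya ∩ Hiro: 09:15–09:30, 11:30–12:15, 13:45–14:00, 14:30–15:00.
Freya ∩ Hiro ∩ Zheng: 11:30–12:15, 13:45–14:00, 14:30–14:45.
Restricted to 10:45–14:00: 11:30–12:15, 13:45–14:00.
Windows ≥ 45 min: 11:30–12:15.
Earliest such window starts at 11:30.

11:30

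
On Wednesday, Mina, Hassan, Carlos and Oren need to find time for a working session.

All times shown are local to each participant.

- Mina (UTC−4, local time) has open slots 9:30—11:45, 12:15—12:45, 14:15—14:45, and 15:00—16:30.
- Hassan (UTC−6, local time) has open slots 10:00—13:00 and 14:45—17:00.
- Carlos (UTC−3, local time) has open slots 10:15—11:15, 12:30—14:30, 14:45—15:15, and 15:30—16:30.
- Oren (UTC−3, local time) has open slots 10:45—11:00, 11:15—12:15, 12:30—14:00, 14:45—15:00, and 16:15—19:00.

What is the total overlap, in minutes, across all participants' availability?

Mina → UTC: 13:30–15:45, 16:15–16:45, 18:15–18:45, 19:00–20:30.
Hassan → UTC: 16:00–19:00, 20:45–23:00.
Carlos → UTC: 13:15–14:15, 15:30–17:30, 17:45–18:15, 18:30–19:30.
Oren → UTC: 13:45–14:00, 14:15–15:15, 15:30–17:00, 17:45–18:00, 19:15–22:00.
Mina ∩ Hassan: 16:15–16:45, 18:15–18:45.
Mina ∩ Hassan ∩ Carlos: 16:15–16:45, 18:30–18:45.
Mina ∩ Hassan ∩ Carlos ∩ Oren: 16:15–16:45.
Total common minutes: 30.

30 minutes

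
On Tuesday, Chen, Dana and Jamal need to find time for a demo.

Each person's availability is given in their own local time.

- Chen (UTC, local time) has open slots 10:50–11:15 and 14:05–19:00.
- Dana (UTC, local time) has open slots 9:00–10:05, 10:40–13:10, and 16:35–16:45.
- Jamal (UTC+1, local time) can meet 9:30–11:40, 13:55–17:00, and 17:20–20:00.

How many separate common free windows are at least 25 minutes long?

0

Chen → UTC: 10:50–11:15, 14:05–19:00.
Dana → UTC: 09:00–10:05, 10:40–13:10, 16:35–16:45.
Jamal → UTC: 08:30–10:40, 12:55–16:00, 16:20–19:00.
Chen ∩ Dana: 10:50–11:15, 16:35–16:45.
Chen ∩ Dana ∩ Jamal: 16:35–16:45.
Windows ≥ 25 min: (none).
That's 0 windows.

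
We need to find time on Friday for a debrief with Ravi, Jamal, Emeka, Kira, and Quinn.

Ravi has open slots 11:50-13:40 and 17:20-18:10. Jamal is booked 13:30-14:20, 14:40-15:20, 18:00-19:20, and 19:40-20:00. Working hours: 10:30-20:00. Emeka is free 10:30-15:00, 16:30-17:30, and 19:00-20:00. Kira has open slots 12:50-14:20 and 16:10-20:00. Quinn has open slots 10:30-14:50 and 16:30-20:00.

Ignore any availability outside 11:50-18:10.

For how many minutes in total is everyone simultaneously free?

Jamal free within 10:30–20:00: 10:30–13:30, 14:20–14:40, 15:20–18:00, 19:20–19:40.
Ravi ∩ Jamal: 11:50–13:30, 17:20–18:00.
Ravi ∩ Jamal ∩ Emeka: 11:50–13:30, 17:20–17:30.
Ravi ∩ Jamal ∩ Emeka ∩ Kira: 12:50–13:30, 17:20–17:30.
Ravi ∩ Jamal ∩ Emeka ∩ Kira ∩ Quinn: 12:50–13:30, 17:20–17:30.
Restricted to 11:50–18:10: 12:50–13:30, 17:20–17:30.
Total common minutes: 40 + 10 = 50.

50 minutes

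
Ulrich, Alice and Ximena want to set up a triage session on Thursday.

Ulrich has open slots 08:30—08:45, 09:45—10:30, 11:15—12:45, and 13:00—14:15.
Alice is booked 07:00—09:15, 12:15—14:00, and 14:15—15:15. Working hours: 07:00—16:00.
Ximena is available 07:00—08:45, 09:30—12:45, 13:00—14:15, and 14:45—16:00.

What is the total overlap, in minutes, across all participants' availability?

Alice free within 07:00–16:00: 09:15–12:15, 14:00–14:15, 15:15–16:00.
Ulrich ∩ Alice: 09:45–10:30, 11:15–12:15, 14:00–14:15.
Ulrich ∩ Alice ∩ Ximena: 09:45–10:30, 11:15–12:15, 14:00–14:15.
Total common minutes: 45 + 60 + 15 = 120.

120 minutes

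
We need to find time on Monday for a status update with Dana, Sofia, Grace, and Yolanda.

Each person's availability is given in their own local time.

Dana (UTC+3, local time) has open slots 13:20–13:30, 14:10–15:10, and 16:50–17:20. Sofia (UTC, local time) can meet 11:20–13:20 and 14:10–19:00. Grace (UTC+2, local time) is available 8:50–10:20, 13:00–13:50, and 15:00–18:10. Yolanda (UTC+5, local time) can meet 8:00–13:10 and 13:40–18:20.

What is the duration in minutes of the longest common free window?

Dana → UTC: 10:20–10:30, 11:10–12:10, 13:50–14:20.
Sofia → UTC: 11:20–13:20, 14:10–19:00.
Grace → UTC: 06:50–08:20, 11:00–11:50, 13:00–16:10.
Yolanda → UTC: 03:00–08:10, 08:40–13:20.
Dana ∩ Sofia: 11:20–12:10, 14:10–14:20.
Dana ∩ Sofia ∩ Grace: 11:20–11:50, 14:10–14:20.
Dana ∩ Sofia ∩ Grace ∩ Yolanda: 11:20–11:50.
Single common window of 30 minutes.

30 minutes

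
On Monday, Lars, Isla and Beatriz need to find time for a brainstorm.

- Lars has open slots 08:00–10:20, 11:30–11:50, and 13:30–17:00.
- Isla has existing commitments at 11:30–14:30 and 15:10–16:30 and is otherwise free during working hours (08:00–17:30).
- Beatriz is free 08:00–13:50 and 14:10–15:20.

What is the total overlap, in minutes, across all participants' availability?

180 minutes

Isla free within 08:00–17:30: 08:00–11:30, 14:30–15:10, 16:30–17:30.
Lars ∩ Isla: 08:00–10:20, 14:30–15:10, 16:30–17:00.
Lars ∩ Isla ∩ Beatriz: 08:00–10:20, 14:30–15:10.
Total common minutes: 140 + 40 = 180.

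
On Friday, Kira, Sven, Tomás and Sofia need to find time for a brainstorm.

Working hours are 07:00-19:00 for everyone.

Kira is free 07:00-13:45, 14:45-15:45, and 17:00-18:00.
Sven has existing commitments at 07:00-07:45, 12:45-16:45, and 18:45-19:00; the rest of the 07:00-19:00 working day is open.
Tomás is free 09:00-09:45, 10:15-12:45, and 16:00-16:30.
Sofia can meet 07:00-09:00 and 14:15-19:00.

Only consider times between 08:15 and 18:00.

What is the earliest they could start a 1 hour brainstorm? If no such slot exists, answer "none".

Sven free within 07:00–19:00: 07:45–12:45, 16:45–18:45.
Kira ∩ Sven: 07:45–12:45, 17:00–18:00.
Kira ∩ Sven ∩ Tomás: 09:00–09:45, 10:15–12:45.
Kira ∩ Sven ∩ Tomás ∩ Sofia: (none).
Restricted to 08:15–18:00: (none).
Windows ≥ 60 min: (none).

none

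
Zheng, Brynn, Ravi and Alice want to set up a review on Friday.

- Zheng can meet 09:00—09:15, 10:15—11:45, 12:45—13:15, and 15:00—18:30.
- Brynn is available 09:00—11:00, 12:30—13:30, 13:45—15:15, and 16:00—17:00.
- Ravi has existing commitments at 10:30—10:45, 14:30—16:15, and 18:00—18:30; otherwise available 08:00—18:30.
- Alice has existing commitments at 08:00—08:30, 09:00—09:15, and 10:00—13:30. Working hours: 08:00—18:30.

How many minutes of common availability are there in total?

Ravi free within 08:00–18:30: 08:00–10:30, 10:45–14:30, 16:15–18:00.
Alice free within 08:00–18:30: 08:30–09:00, 09:15–10:00, 13:30–18:30.
Zheng ∩ Brynn: 09:00–09:15, 10:15–11:00, 12:45–13:15, 15:00–15:15, 16:00–17:00.
Zheng ∩ Brynn ∩ Ravi: 09:00–09:15, 10:15–10:30, 10:45–11:00, 12:45–13:15, 16:15–17:00.
Zheng ∩ Brynn ∩ Ravi ∩ Alice: 16:15–17:00.
Total common minutes: 45.

45 minutes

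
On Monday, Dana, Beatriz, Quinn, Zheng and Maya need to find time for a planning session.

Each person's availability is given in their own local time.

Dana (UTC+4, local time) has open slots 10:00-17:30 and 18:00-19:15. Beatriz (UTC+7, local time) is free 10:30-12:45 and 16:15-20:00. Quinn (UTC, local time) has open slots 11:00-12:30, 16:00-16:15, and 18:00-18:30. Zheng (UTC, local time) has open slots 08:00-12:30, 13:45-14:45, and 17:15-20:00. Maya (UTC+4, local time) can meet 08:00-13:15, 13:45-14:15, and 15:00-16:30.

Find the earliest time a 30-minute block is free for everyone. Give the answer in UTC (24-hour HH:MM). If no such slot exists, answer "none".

11:00

Dana → UTC: 06:00–13:30, 14:00–15:15.
Beatriz → UTC: 03:30–05:45, 09:15–13:00.
Quinn → UTC: 11:00–12:30, 16:00–16:15, 18:00–18:30.
Zheng → UTC: 08:00–12:30, 13:45–14:45, 17:15–20:00.
Maya → UTC: 04:00–09:15, 09:45–10:15, 11:00–12:30.
Dana ∩ Beatriz: 09:15–13:00.
Dana ∩ Beatriz ∩ Quinn: 11:00–12:30.
Dana ∩ Beatriz ∩ Quinn ∩ Zheng: 11:00–12:30.
Dana ∩ Beatriz ∩ Quinn ∩ Zheng ∩ Maya: 11:00–12:30.
Windows ≥ 30 min: 11:00–12:30.
Earliest such window starts at 11:00.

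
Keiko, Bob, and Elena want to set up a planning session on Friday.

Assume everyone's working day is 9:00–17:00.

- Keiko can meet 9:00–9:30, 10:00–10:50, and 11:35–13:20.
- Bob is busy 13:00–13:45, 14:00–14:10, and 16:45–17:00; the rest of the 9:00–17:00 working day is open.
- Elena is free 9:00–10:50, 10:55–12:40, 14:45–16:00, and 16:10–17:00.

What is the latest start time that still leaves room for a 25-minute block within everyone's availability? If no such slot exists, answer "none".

Bob free within 09:00–17:00: 09:00–13:00, 13:45–14:00, 14:10–16:45.
Keiko ∩ Bob: 09:00–09:30, 10:00–10:50, 11:35–13:00.
Keiko ∩ Bob ∩ Elena: 09:00–09:30, 10:00–10:50, 11:35–12:40.
Windows ≥ 25 min: 09:00–09:30, 10:00–10:50, 11:35–12:40.
Latest start in the last window 11:35–12:40 is 12:40 − 25 min = 12:15.

12:15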